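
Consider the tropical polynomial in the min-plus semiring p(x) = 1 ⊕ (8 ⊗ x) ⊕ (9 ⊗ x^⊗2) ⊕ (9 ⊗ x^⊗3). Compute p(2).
p(2) = 1

A tropical monomial a ⊗ x^⊗i evaluates to a + i · x. Evaluating each term at x = 2:
  Term 0 contributes 1 + 0 · 2 = 1
  Term 1 contributes 8 + 1 · 2 = 10
  Term 2 contributes 9 + 2 · 2 = 13
  Term 3 contributes 9 + 3 · 2 = 15
p(2) = ⊕ of these = min[1, 10, 13, 15] = 1.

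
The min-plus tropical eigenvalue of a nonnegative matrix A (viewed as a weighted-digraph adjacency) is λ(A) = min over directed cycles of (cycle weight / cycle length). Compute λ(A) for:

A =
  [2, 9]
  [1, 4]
λ(A) = 2

Enumerate directed cycles and compute their means (weight / length). Sample:
  cycle 0 → 0: weight = 2, length = 1, mean = 2/1 ≈ 2.000
  cycle 1 → 1: weight = 4, length = 1, mean = 4/1 ≈ 4.000
  cycle 0 → 1 → 0: weight = 10, length = 2, mean = 10/2 ≈ 5.000
  cycle 1 → 0 → 1: weight = 10, length = 2, mean = 10/2 ≈ 5.000
Minimum mean = 2.000, attained e.g. along the cycle 0 → 0 with weight 2 and length 1. So λ(A) = 2/1 = 2.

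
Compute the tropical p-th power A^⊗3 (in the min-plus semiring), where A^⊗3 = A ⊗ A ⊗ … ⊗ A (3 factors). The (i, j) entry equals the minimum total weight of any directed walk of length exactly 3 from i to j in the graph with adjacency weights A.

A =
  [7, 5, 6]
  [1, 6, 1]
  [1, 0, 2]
A^⊗3 =
  [7, 6, 7]
  [2, 3, 2]
  [2, 1, 3]

Each entry (A^⊗3)_ij equals the minimum over all length-3 walks i = v_0 → v_1 → … → v_3 = j of Σ_t A[v_t][v_{t+1}]. For example, for (i, j) = (0, 2) we minimise over 9 possible intermediate vertex sequences; the minimum is 7, attained along the walk 0 → 2 → 1 → 2.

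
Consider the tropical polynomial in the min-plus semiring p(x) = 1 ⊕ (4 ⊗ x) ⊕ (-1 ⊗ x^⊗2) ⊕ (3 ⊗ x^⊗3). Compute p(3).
p(3) = 1

A tropical monomial a ⊗ x^⊗i evaluates to a + i · x. Evaluating each term at x = 3:
  Term 0 contributes 1 + 0 · 3 = 1
  Term 1 contributes 4 + 1 · 3 = 7
  Term 2 contributes -1 + 2 · 3 = 5
  Term 3 contributes 3 + 3 · 3 = 12
p(3) = ⊕ of these = min[1, 7, 5, 12] = 1.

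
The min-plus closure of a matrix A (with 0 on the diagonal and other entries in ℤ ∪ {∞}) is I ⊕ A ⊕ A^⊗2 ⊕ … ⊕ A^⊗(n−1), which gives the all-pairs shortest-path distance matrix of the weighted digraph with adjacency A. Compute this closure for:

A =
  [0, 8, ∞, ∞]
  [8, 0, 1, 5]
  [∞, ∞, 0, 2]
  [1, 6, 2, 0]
Closure =
  [0, 8, 9, 11]
  [4, 0, 1, 3]
  [3, 8, 0, 2]
  [1, 6, 2, 0]

This is the Floyd-Warshall all-pairs shortest-path computation. For each intermediate vertex k = 0, 1, …, 3, update dist[i][j] ← min(dist[i][j], dist[i][k] + dist[k][j]). The final matrix gives, for each (i, j), the minimum total weight of any directed path from i to j (possibly empty when i = j).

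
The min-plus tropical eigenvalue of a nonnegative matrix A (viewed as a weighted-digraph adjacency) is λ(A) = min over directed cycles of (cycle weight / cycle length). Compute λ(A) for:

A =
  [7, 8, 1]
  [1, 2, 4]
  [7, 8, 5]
λ(A) = 2

Enumerate directed cycles and compute their means (weight / length). Sample:
  cycle 0 → 0: weight = 7, length = 1, mean = 7/1 ≈ 7.000
  cycle 1 → 1: weight = 2, length = 1, mean = 2/1 ≈ 2.000
  cycle 2 → 2: weight = 5, length = 1, mean = 5/1 ≈ 5.000
  cycle 0 → 1 → 0: weight = 9, length = 2, mean = 9/2 ≈ 4.500
  cycle 0 → 2 → 0: weight = 8, length = 2, mean = 8/2 ≈ 4.000
  cycle 1 → 0 → 1: weight = 9, length = 2, mean = 9/2 ≈ 4.500
Minimum mean = 2.000, attained e.g. along the cycle 1 → 1 with weight 2 and length 1. So λ(A) = 2/1 = 2.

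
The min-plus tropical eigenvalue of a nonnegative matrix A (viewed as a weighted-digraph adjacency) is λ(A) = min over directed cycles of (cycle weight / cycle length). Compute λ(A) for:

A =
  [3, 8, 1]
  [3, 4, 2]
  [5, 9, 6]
λ(A) = 3

Enumerate directed cycles and compute their means (weight / length). Sample:
  cycle 0 → 0: weight = 3, length = 1, mean = 3/1 ≈ 3.000
  cycle 1 → 1: weight = 4, length = 1, mean = 4/1 ≈ 4.000
  cycle 2 → 2: weight = 6, length = 1, mean = 6/1 ≈ 6.000
  cycle 0 → 1 → 0: weight = 11, length = 2, mean = 11/2 ≈ 5.500
  cycle 0 → 2 → 0: weight = 6, length = 2, mean = 6/2 ≈ 3.000
  cycle 1 → 0 → 1: weight = 11, length = 2, mean = 11/2 ≈ 5.500
Minimum mean = 3.000, attained e.g. along the cycle 0 → 0 with weight 3 and length 1. So λ(A) = 3/1 = 3.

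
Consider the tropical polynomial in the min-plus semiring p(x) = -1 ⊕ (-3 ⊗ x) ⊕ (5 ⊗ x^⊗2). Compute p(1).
p(1) = -2

A tropical monomial a ⊗ x^⊗i evaluates to a + i · x. Evaluating each term at x = 1:
  Term 0 contributes -1 + 0 · 1 = -1
  Term 1 contributes -3 + 1 · 1 = -2
  Term 2 contributes 5 + 2 · 1 = 7
p(1) = ⊕ of these = min[-1, -2, 7] = -2.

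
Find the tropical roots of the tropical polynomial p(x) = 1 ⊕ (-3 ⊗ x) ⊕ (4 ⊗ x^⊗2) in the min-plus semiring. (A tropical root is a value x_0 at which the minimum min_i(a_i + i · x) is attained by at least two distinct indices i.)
Roots: {-7, 4}

Each tropical root is a break point of the lower envelope of the lines y = a_i + i · x (there are 3 lines, with slopes 0, 1, ..., 2). Only the lines that attain the minimum somewhere contribute to roots; other lines are dominated. Here the surviving (envelope) indices are i = 2, i = 1, i = 0.
Intersections between consecutive envelope lines give the roots: for adjacent envelope indices i < j the intersection is x = (a_i − a_j) / (j − i). Reading off the sorted break points: {-7, 4}.
Verification: at each break x_0, at least two indices attain the minimum of min_i(a_i + i · x_0).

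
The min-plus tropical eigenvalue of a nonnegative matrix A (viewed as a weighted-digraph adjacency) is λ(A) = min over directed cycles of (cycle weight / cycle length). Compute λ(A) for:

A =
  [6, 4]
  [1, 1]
λ(A) = 1

Enumerate directed cycles and compute their means (weight / length). Sample:
  cycle 0 → 0: weight = 6, length = 1, mean = 6/1 ≈ 6.000
  cycle 1 → 1: weight = 1, length = 1, mean = 1/1 ≈ 1.000
  cycle 0 → 1 → 0: weight = 5, length = 2, mean = 5/2 ≈ 2.500
  cycle 1 → 0 → 1: weight = 5, length = 2, mean = 5/2 ≈ 2.500
Minimum mean = 1.000, attained e.g. along the cycle 1 → 1 with weight 1 and length 1. So λ(A) = 1/1 = 1.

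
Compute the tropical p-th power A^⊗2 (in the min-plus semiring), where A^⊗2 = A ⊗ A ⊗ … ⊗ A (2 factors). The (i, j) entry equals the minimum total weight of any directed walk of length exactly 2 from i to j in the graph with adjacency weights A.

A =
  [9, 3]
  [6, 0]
A^⊗2 =
  [9, 3]
  [6, 0]

Each entry (A^⊗2)_ij equals the minimum over all length-2 walks i = v_0 → v_1 → … → v_2 = j of Σ_t A[v_t][v_{t+1}]. For example, for (i, j) = (0, 1) we minimise over 2 possible intermediate vertex sequences; the minimum is 3, attained along the walk 0 → 1 → 1.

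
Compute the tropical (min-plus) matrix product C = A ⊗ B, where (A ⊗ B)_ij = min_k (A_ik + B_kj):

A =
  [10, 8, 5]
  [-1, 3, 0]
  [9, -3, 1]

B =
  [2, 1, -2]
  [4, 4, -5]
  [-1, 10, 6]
A ⊗ B =
  [4, 11, 3]
  [-1, 0, -3]
  [0, 1, -8]

Apply the min-plus product entry-by-entry:
  C[0][0] = min over k of (A[0][0] + B[0][0] = 10 + 2 = 12, A[0][1] + B[1][0] = 8 + 4 = 12, A[0][2] + B[2][0] = 5 + -1 = 4) = 4 (attained at k = 2)
  C[0][1] = min over k of (A[0][0] + B[0][1] = 10 + 1 = 11, A[0][1] + B[1][1] = 8 + 4 = 12, A[0][2] + B[2][1] = 5 + 10 = 15) = 11 (attained at k = 0)
  C[0][2] = min over k of (A[0][0] + B[0][2] = 10 + -2 = 8, A[0][1] + B[1][2] = 8 + -5 = 3, A[0][2] + B[2][2] = 5 + 6 = 11) = 3 (attained at k = 1)
  C[1][0] = min over k of (A[1][0] + B[0][0] = -1 + 2 = 1, A[1][1] + B[1][0] = 3 + 4 = 7, A[1][2] + B[2][0] = 0 + -1 = -1) = -1 (attained at k = 2)
  C[1][1] = min over k of (A[1][0] + B[0][1] = -1 + 1 = 0, A[1][1] + B[1][1] = 3 + 4 = 7, A[1][2] + B[2][1] = 0 + 10 = 10) = 0 (attained at k = 0)
  C[1][2] = min over k of (A[1][0] + B[0][2] = -1 + -2 = -3, A[1][1] + B[1][2] = 3 + -5 = -2, A[1][2] + B[2][2] = 0 + 6 = 6) = -3 (attained at k = 0)
  C[2][0] = min over k of (A[2][0] + B[0][0] = 9 + 2 = 11, A[2][1] + B[1][0] = -3 + 4 = 1, A[2][2] + B[2][0] = 1 + -1 = 0) = 0 (attained at k = 2)
  C[2][1] = min over k of (A[2][0] + B[0][1] = 9 + 1 = 10, A[2][1] + B[1][1] = -3 + 4 = 1, A[2][2] + B[2][1] = 1 + 10 = 11) = 1 (attained at k = 1)
  C[2][2] = min over k of (A[2][0] + B[0][2] = 9 + -2 = 7, A[2][1] + B[1][2] = -3 + -5 = -8, A[2][2] + B[2][2] = 1 + 6 = 7) = -8 (attained at k = 1)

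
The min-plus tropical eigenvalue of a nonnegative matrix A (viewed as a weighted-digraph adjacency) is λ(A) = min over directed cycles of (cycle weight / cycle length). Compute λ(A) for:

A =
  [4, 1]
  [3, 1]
λ(A) = 1

Enumerate directed cycles and compute their means (weight / length). Sample:
  cycle 0 → 0: weight = 4, length = 1, mean = 4/1 ≈ 4.000
  cycle 1 → 1: weight = 1, length = 1, mean = 1/1 ≈ 1.000
  cycle 0 → 1 → 0: weight = 4, length = 2, mean = 4/2 ≈ 2.000
  cycle 1 → 0 → 1: weight = 4, length = 2, mean = 4/2 ≈ 2.000
Minimum mean = 1.000, attained e.g. along the cycle 1 → 1 with weight 1 and length 1. So λ(A) = 1/1 = 1.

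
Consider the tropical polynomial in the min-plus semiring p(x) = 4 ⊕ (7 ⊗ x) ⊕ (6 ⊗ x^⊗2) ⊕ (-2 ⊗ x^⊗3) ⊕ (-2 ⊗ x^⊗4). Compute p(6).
p(6) = 4

A tropical monomial a ⊗ x^⊗i evaluates to a + i · x. Evaluating each term at x = 6:
  Term 0 contributes 4 + 0 · 6 = 4
  Term 1 contributes 7 + 1 · 6 = 13
  Term 2 contributes 6 + 2 · 6 = 18
  Term 3 contributes -2 + 3 · 6 = 16
  Term 4 contributes -2 + 4 · 6 = 22
p(6) = ⊕ of these = min[4, 13, 18, 16, 22] = 4.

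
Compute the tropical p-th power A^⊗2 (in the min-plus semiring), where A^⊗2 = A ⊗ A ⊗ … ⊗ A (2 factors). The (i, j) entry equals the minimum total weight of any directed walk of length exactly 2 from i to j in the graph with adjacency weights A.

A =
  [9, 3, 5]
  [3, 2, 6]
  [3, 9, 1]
A^⊗2 =
  [6, 5, 6]
  [5, 4, 7]
  [4, 6, 2]

Each entry (A^⊗2)_ij equals the minimum over all length-2 walks i = v_0 → v_1 → … → v_2 = j of Σ_t A[v_t][v_{t+1}]. For example, for (i, j) = (0, 2) we minimise over 3 possible intermediate vertex sequences; the minimum is 6, attained along the walk 0 → 2 → 2.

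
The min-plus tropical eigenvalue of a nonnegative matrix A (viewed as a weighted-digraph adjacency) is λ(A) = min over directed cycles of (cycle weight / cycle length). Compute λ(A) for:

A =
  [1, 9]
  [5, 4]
λ(A) = 1

Enumerate directed cycles and compute their means (weight / length). Sample:
  cycle 0 → 0: weight = 1, length = 1, mean = 1/1 ≈ 1.000
  cycle 1 → 1: weight = 4, length = 1, mean = 4/1 ≈ 4.000
  cycle 0 → 1 → 0: weight = 14, length = 2, mean = 14/2 ≈ 7.000
  cycle 1 → 0 → 1: weight = 14, length = 2, mean = 14/2 ≈ 7.000
Minimum mean = 1.000, attained e.g. along the cycle 0 → 0 with weight 1 and length 1. So λ(A) = 1/1 = 1.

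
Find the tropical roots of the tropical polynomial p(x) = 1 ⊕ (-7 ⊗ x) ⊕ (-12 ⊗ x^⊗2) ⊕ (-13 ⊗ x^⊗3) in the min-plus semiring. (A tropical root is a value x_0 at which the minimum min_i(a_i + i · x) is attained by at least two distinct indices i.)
Roots: {1, 5, 8}

Each tropical root is a break point of the lower envelope of the lines y = a_i + i · x (there are 4 lines, with slopes 0, 1, ..., 3). Only the lines that attain the minimum somewhere contribute to roots; other lines are dominated. Here the surviving (envelope) indices are i = 3, i = 2, i = 1, i = 0.
Intersections between consecutive envelope lines give the roots: for adjacent envelope indices i < j the intersection is x = (a_i − a_j) / (j − i). Reading off the sorted break points: {1, 5, 8}.
Verification: at each break x_0, at least two indices attain the minimum of min_i(a_i + i · x_0).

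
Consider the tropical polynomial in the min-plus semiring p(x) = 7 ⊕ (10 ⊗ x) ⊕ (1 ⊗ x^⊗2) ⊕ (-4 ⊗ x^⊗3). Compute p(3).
p(3) = 5

A tropical monomial a ⊗ x^⊗i evaluates to a + i · x. Evaluating each term at x = 3:
  Term 0 contributes 7 + 0 · 3 = 7
  Term 1 contributes 10 + 1 · 3 = 13
  Term 2 contributes 1 + 2 · 3 = 7
  Term 3 contributes -4 + 3 · 3 = 5
p(3) = ⊕ of these = min[7, 13, 7, 5] = 5.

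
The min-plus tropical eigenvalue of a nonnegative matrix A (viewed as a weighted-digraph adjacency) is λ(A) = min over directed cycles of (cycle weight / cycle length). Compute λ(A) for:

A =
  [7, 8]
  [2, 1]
λ(A) = 1

Enumerate directed cycles and compute their means (weight / length). Sample:
  cycle 0 → 0: weight = 7, length = 1, mean = 7/1 ≈ 7.000
  cycle 1 → 1: weight = 1, length = 1, mean = 1/1 ≈ 1.000
  cycle 0 → 1 → 0: weight = 10, length = 2, mean = 10/2 ≈ 5.000
  cycle 1 → 0 → 1: weight = 10, length = 2, mean = 10/2 ≈ 5.000
Minimum mean = 1.000, attained e.g. along the cycle 1 → 1 with weight 1 and length 1. So λ(A) = 1/1 = 1.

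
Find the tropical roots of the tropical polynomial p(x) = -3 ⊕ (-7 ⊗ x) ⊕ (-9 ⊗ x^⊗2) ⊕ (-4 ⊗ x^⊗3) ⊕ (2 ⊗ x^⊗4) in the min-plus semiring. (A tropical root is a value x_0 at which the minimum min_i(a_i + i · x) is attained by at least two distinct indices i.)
Roots: {-6, -5, 2, 4}

Each tropical root is a break point of the lower envelope of the lines y = a_i + i · x (there are 5 lines, with slopes 0, 1, ..., 4). Only the lines that attain the minimum somewhere contribute to roots; other lines are dominated. Here the surviving (envelope) indices are i = 4, i = 3, i = 2, i = 1, i = 0.
Intersections between consecutive envelope lines give the roots: for adjacent envelope indices i < j the intersection is x = (a_i − a_j) / (j − i). Reading off the sorted break points: {-6, -5, 2, 4}.
Verification: at each break x_0, at least two indices attain the minimum of min_i(a_i + i · x_0).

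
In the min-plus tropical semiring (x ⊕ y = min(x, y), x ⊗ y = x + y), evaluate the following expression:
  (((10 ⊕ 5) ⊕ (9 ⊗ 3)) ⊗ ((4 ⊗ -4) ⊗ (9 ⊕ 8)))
(((10 ⊕ 5) ⊕ (9 ⊗ 3)) ⊗ ((4 ⊗ -4) ⊗ (9 ⊕ 8))) = 13

Expand innermost to outermost. Recall ⊕ takes the minimum of its arguments and ⊗ takes their sum. Working out the expression (((10 ⊕ 5) ⊕ (9 ⊗ 3)) ⊗ ((4 ⊗ -4) ⊗ (9 ⊕ 8))) gives 13.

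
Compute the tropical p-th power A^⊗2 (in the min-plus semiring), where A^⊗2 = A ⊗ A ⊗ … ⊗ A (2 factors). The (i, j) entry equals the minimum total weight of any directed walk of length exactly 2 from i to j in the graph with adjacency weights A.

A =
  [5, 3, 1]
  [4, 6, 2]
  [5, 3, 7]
A^⊗2 =
  [6, 4, 5]
  [7, 5, 5]
  [7, 8, 5]

Each entry (A^⊗2)_ij equals the minimum over all length-2 walks i = v_0 → v_1 → … → v_2 = j of Σ_t A[v_t][v_{t+1}]. For example, for (i, j) = (0, 2) we minimise over 3 possible intermediate vertex sequences; the minimum is 5, attained along the walk 0 → 1 → 2.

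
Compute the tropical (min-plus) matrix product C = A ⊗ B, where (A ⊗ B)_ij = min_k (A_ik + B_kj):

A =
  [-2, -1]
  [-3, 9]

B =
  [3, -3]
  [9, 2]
A ⊗ B =
  [1, -5]
  [0, -6]

Apply the min-plus product entry-by-entry:
  C[0][0] = min over k of (A[0][0] + B[0][0] = -2 + 3 = 1, A[0][1] + B[1][0] = -1 + 9 = 8) = 1 (attained at k = 0)
  C[0][1] = min over k of (A[0][0] + B[0][1] = -2 + -3 = -5, A[0][1] + B[1][1] = -1 + 2 = 1) = -5 (attained at k = 0)
  C[1][0] = min over k of (A[1][0] + B[0][0] = -3 + 3 = 0, A[1][1] + B[1][0] = 9 + 9 = 18) = 0 (attained at k = 0)
  C[1][1] = min over k of (A[1][0] + B[0][1] = -3 + -3 = -6, A[1][1] + B[1][1] = 9 + 2 = 11) = -6 (attained at k = 0)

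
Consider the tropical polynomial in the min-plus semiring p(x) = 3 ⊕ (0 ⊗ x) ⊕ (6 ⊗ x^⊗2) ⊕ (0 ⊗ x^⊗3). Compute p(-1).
p(-1) = -3

A tropical monomial a ⊗ x^⊗i evaluates to a + i · x. Evaluating each term at x = -1:
  Term 0 contributes 3 + 0 · -1 = 3
  Term 1 contributes 0 + 1 · -1 = -1
  Term 2 contributes 6 + 2 · -1 = 4
  Term 3 contributes 0 + 3 · -1 = -3
p(-1) = ⊕ of these = min[3, -1, 4, -3] = -3.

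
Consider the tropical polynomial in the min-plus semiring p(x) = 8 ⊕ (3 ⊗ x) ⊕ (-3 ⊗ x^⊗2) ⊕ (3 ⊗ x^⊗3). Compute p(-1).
p(-1) = -5

A tropical monomial a ⊗ x^⊗i evaluates to a + i · x. Evaluating each term at x = -1:
  Term 0 contributes 8 + 0 · -1 = 8
  Term 1 contributes 3 + 1 · -1 = 2
  Term 2 contributes -3 + 2 · -1 = -5
  Term 3 contributes 3 + 3 · -1 = 0
p(-1) = ⊕ of these = min[8, 2, -5, 0] = -5.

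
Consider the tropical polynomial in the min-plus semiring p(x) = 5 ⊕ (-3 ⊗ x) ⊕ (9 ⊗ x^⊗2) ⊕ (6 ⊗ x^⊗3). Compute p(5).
p(5) = 2

A tropical monomial a ⊗ x^⊗i evaluates to a + i · x. Evaluating each term at x = 5:
  Term 0 contributes 5 + 0 · 5 = 5
  Term 1 contributes -3 + 1 · 5 = 2
  Term 2 contributes 9 + 2 · 5 = 19
  Term 3 contributes 6 + 3 · 5 = 21
p(5) = ⊕ of these = min[5, 2, 19, 21] = 2.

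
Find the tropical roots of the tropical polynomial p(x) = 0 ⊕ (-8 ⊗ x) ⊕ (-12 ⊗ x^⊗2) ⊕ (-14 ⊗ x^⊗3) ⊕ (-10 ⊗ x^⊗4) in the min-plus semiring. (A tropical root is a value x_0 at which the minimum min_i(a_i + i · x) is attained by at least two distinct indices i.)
Roots: {-4, 2, 4, 8}

Each tropical root is a break point of the lower envelope of the lines y = a_i + i · x (there are 5 lines, with slopes 0, 1, ..., 4). Only the lines that attain the minimum somewhere contribute to roots; other lines are dominated. Here the surviving (envelope) indices are i = 4, i = 3, i = 2, i = 1, i = 0.
Intersections between consecutive envelope lines give the roots: for adjacent envelope indices i < j the intersection is x = (a_i − a_j) / (j − i). Reading off the sorted break points: {-4, 2, 4, 8}.
Verification: at each break x_0, at least two indices attain the minimum of min_i(a_i + i · x_0).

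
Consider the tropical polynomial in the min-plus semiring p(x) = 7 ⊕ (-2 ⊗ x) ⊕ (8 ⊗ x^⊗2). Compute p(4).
p(4) = 2

A tropical monomial a ⊗ x^⊗i evaluates to a + i · x. Evaluating each term at x = 4:
  Term 0 contributes 7 + 0 · 4 = 7
  Term 1 contributes -2 + 1 · 4 = 2
  Term 2 contributes 8 + 2 · 4 = 16
p(4) = ⊕ of these = min[7, 2, 16] = 2.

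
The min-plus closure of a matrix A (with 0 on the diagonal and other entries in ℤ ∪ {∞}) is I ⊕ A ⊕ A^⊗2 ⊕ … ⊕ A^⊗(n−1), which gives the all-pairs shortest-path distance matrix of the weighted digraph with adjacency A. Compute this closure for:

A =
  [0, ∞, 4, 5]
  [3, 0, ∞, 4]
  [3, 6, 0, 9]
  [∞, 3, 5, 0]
Closure =
  [0, 8, 4, 5]
  [3, 0, 7, 4]
  [3, 6, 0, 8]
  [6, 3, 5, 0]

This is the Floyd-Warshall all-pairs shortest-path computation. For each intermediate vertex k = 0, 1, …, 3, update dist[i][j] ← min(dist[i][j], dist[i][k] + dist[k][j]). The final matrix gives, for each (i, j), the minimum total weight of any directed path from i to j (possibly empty when i = j).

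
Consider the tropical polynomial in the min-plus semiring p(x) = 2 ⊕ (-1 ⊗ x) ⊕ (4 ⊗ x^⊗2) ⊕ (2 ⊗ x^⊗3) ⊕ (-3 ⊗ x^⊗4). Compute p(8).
p(8) = 2

A tropical monomial a ⊗ x^⊗i evaluates to a + i · x. Evaluating each term at x = 8:
  Term 0 contributes 2 + 0 · 8 = 2
  Term 1 contributes -1 + 1 · 8 = 7
  Term 2 contributes 4 + 2 · 8 = 20
  Term 3 contributes 2 + 3 · 8 = 26
  Term 4 contributes -3 + 4 · 8 = 29
p(8) = ⊕ of these = min[2, 7, 20, 26, 29] = 2.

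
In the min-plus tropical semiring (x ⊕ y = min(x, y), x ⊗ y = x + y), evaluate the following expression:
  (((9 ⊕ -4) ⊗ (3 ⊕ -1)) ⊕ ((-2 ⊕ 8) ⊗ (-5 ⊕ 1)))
(((9 ⊕ -4) ⊗ (3 ⊕ -1)) ⊕ ((-2 ⊕ 8) ⊗ (-5 ⊕ 1))) = -7

Expand innermost to outermost. Recall ⊕ takes the minimum of its arguments and ⊗ takes their sum. Working out the expression (((9 ⊕ -4) ⊗ (3 ⊕ -1)) ⊕ ((-2 ⊕ 8) ⊗ (-5 ⊕ 1))) gives -7.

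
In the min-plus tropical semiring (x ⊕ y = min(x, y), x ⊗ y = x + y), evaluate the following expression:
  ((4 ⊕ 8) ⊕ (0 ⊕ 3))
((4 ⊕ 8) ⊕ (0 ⊕ 3)) = 0

Expand innermost to outermost. Recall ⊕ takes the minimum of its arguments and ⊗ takes their sum. Working out the expression ((4 ⊕ 8) ⊕ (0 ⊕ 3)) gives 0.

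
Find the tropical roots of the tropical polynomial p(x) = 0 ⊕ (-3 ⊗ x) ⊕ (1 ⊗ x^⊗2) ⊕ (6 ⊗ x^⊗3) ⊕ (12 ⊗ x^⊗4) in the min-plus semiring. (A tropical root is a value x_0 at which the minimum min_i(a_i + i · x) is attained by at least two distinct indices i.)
Roots: {-6, -5, -4, 3}

Each tropical root is a break point of the lower envelope of the lines y = a_i + i · x (there are 5 lines, with slopes 0, 1, ..., 4). Only the lines that attain the minimum somewhere contribute to roots; other lines are dominated. Here the surviving (envelope) indices are i = 4, i = 3, i = 2, i = 1, i = 0.
Intersections between consecutive envelope lines give the roots: for adjacent envelope indices i < j the intersection is x = (a_i − a_j) / (j − i). Reading off the sorted break points: {-6, -5, -4, 3}.
Verification: at each break x_0, at least two indices attain the minimum of min_i(a_i + i · x_0).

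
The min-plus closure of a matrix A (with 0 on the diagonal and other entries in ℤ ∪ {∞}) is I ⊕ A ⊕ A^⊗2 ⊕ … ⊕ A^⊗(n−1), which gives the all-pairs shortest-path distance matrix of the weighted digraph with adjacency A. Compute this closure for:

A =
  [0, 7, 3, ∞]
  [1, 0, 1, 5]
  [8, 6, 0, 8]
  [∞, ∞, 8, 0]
Closure =
  [0, 7, 3, 11]
  [1, 0, 1, 5]
  [7, 6, 0, 8]
  [15, 14, 8, 0]

This is the Floyd-Warshall all-pairs shortest-path computation. For each intermediate vertex k = 0, 1, …, 3, update dist[i][j] ← min(dist[i][j], dist[i][k] + dist[k][j]). The final matrix gives, for each (i, j), the minimum total weight of any directed path from i to j (possibly empty when i = j).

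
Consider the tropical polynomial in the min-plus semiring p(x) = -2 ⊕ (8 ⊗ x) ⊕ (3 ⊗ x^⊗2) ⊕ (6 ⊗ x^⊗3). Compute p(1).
p(1) = -2

A tropical monomial a ⊗ x^⊗i evaluates to a + i · x. Evaluating each term at x = 1:
  Term 0 contributes -2 + 0 · 1 = -2
  Term 1 contributes 8 + 1 · 1 = 9
  Term 2 contributes 3 + 2 · 1 = 5
  Term 3 contributes 6 + 3 · 1 = 9
p(1) = ⊕ of these = min[-2, 9, 5, 9] = -2.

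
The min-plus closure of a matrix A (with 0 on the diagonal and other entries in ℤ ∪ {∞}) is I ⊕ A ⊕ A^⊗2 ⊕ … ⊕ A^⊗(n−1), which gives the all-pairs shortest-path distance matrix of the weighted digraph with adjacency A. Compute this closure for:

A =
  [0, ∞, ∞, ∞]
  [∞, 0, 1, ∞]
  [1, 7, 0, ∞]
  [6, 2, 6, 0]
Closure =
  [0, ∞, ∞, ∞]
  [2, 0, 1, ∞]
  [1, 7, 0, ∞]
  [4, 2, 3, 0]

This is the Floyd-Warshall all-pairs shortest-path computation. For each intermediate vertex k = 0, 1, …, 3, update dist[i][j] ← min(dist[i][j], dist[i][k] + dist[k][j]). The final matrix gives, for each (i, j), the minimum total weight of any directed path from i to j (possibly empty when i = j).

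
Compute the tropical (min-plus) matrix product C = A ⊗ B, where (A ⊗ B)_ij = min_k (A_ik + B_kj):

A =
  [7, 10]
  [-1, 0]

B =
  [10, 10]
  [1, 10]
A ⊗ B =
  [11, 17]
  [1, 9]

Apply the min-plus product entry-by-entry:
  C[0][0] = min over k of (A[0][0] + B[0][0] = 7 + 10 = 17, A[0][1] + B[1][0] = 10 + 1 = 11) = 11 (attained at k = 1)
  C[0][1] = min over k of (A[0][0] + B[0][1] = 7 + 10 = 17, A[0][1] + B[1][1] = 10 + 10 = 20) = 17 (attained at k = 0)
  C[1][0] = min over k of (A[1][0] + B[0][0] = -1 + 10 = 9, A[1][1] + B[1][0] = 0 + 1 = 1) = 1 (attained at k = 1)
  C[1][1] = min over k of (A[1][0] + B[0][1] = -1 + 10 = 9, A[1][1] + B[1][1] = 0 + 10 = 10) = 9 (attained at k = 0)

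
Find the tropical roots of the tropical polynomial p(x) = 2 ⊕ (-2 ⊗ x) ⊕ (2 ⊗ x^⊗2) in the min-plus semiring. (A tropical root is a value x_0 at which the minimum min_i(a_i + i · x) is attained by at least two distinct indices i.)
Roots: {-4, 4}

Each tropical root is a break point of the lower envelope of the lines y = a_i + i · x (there are 3 lines, with slopes 0, 1, ..., 2). Only the lines that attain the minimum somewhere contribute to roots; other lines are dominated. Here the surviving (envelope) indices are i = 2, i = 1, i = 0.
Intersections between consecutive envelope lines give the roots: for adjacent envelope indices i < j the intersection is x = (a_i − a_j) / (j − i). Reading off the sorted break points: {-4, 4}.
Verification: at each break x_0, at least two indices attain the minimum of min_i(a_i + i · x_0).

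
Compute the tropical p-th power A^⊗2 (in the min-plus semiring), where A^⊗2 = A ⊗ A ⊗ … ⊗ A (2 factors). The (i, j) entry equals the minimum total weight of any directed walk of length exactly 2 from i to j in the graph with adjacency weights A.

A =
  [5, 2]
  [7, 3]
A^⊗2 =
  [9, 5]
  [10, 6]

Each entry (A^⊗2)_ij equals the minimum over all length-2 walks i = v_0 → v_1 → … → v_2 = j of Σ_t A[v_t][v_{t+1}]. For example, for (i, j) = (0, 1) we minimise over 2 possible intermediate vertex sequences; the minimum is 5, attained along the walk 0 → 1 → 1.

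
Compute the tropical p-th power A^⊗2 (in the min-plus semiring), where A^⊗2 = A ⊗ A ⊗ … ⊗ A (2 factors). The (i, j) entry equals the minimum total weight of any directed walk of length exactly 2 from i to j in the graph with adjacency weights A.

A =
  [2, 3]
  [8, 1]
A^⊗2 =
  [4, 4]
  [9, 2]

Each entry (A^⊗2)_ij equals the minimum over all length-2 walks i = v_0 → v_1 → … → v_2 = j of Σ_t A[v_t][v_{t+1}]. For example, for (i, j) = (0, 1) we minimise over 2 possible intermediate vertex sequences; the minimum is 4, attained along the walk 0 → 1 → 1.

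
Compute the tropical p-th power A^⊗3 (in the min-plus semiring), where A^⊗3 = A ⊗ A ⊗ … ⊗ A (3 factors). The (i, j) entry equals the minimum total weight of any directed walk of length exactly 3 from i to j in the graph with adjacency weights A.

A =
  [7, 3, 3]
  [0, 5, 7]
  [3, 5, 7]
A^⊗3 =
  [8, 6, 6]
  [3, 8, 8]
  [6, 8, 8]

Each entry (A^⊗3)_ij equals the minimum over all length-3 walks i = v_0 → v_1 → … → v_3 = j of Σ_t A[v_t][v_{t+1}]. For example, for (i, j) = (0, 2) we minimise over 9 possible intermediate vertex sequences; the minimum is 6, attained along the walk 0 → 1 → 0 → 2.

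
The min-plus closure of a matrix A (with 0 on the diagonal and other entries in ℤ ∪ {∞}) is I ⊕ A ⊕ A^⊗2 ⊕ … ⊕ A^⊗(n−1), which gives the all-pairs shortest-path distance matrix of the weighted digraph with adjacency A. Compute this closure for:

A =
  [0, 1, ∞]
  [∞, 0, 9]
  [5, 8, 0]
Closure =
  [0, 1, 10]
  [14, 0, 9]
  [5, 6, 0]

This is the Floyd-Warshall all-pairs shortest-path computation. For each intermediate vertex k = 0, 1, …, 2, update dist[i][j] ← min(dist[i][j], dist[i][k] + dist[k][j]). The final matrix gives, for each (i, j), the minimum total weight of any directed path from i to j (possibly empty when i = j).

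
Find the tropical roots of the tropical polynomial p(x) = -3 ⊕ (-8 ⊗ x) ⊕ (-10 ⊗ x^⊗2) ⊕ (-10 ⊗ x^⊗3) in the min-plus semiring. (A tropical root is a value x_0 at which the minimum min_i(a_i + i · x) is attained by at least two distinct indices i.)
Roots: {0, 2, 5}

Each tropical root is a break point of the lower envelope of the lines y = a_i + i · x (there are 4 lines, with slopes 0, 1, ..., 3). Only the lines that attain the minimum somewhere contribute to roots; other lines are dominated. Here the surviving (envelope) indices are i = 3, i = 2, i = 1, i = 0.
Intersections between consecutive envelope lines give the roots: for adjacent envelope indices i < j the intersection is x = (a_i − a_j) / (j − i). Reading off the sorted break points: {0, 2, 5}.
Verification: at each break x_0, at least two indices attain the minimum of min_i(a_i + i · x_0).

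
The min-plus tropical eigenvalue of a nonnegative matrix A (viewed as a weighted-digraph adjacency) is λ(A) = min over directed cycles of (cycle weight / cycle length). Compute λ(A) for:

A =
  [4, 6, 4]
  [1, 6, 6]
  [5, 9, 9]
λ(A) = 7/2

Enumerate directed cycles and compute their means (weight / length). Sample:
  cycle 0 → 0: weight = 4, length = 1, mean = 4/1 ≈ 4.000
  cycle 1 → 1: weight = 6, length = 1, mean = 6/1 ≈ 6.000
  cycle 2 → 2: weight = 9, length = 1, mean = 9/1 ≈ 9.000
  cycle 0 → 1 → 0: weight = 7, length = 2, mean = 7/2 ≈ 3.500
  cycle 0 → 2 → 0: weight = 9, length = 2, mean = 9/2 ≈ 4.500
  cycle 1 → 0 → 1: weight = 7, length = 2, mean = 7/2 ≈ 3.500
Minimum mean = 3.500, attained e.g. along the cycle 0 → 1 → 0 with weight 7 and length 2. So λ(A) = 7/2 = 7/2.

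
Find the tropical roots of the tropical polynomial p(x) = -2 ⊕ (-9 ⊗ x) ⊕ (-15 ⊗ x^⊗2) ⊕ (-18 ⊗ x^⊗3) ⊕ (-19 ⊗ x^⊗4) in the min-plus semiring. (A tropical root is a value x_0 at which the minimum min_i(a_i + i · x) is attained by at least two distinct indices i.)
Roots: {1, 3, 6, 7}

Each tropical root is a break point of the lower envelope of the lines y = a_i + i · x (there are 5 lines, with slopes 0, 1, ..., 4). Only the lines that attain the minimum somewhere contribute to roots; other lines are dominated. Here the surviving (envelope) indices are i = 4, i = 3, i = 2, i = 1, i = 0.
Intersections between consecutive envelope lines give the roots: for adjacent envelope indices i < j the intersection is x = (a_i − a_j) / (j − i). Reading off the sorted break points: {1, 3, 6, 7}.
Verification: at each break x_0, at least two indices attain the minimum of min_i(a_i + i · x_0).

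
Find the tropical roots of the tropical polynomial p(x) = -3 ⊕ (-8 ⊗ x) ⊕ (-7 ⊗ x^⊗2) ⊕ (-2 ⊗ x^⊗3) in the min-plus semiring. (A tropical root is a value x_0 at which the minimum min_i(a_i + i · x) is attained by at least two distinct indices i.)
Roots: {-5, -1, 5}

Each tropical root is a break point of the lower envelope of the lines y = a_i + i · x (there are 4 lines, with slopes 0, 1, ..., 3). Only the lines that attain the minimum somewhere contribute to roots; other lines are dominated. Here the surviving (envelope) indices are i = 3, i = 2, i = 1, i = 0.
Intersections between consecutive envelope lines give the roots: for adjacent envelope indices i < j the intersection is x = (a_i − a_j) / (j − i). Reading off the sorted break points: {-5, -1, 5}.
Verification: at each break x_0, at least two indices attain the minimum of min_i(a_i + i · x_0).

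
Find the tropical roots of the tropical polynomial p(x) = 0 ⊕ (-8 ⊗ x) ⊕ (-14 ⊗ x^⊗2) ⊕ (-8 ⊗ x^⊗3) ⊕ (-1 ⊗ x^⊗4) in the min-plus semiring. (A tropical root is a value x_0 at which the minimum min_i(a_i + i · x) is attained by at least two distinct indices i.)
Roots: {-7, -6, 6, 8}

Each tropical root is a break point of the lower envelope of the lines y = a_i + i · x (there are 5 lines, with slopes 0, 1, ..., 4). Only the lines that attain the minimum somewhere contribute to roots; other lines are dominated. Here the surviving (envelope) indices are i = 4, i = 3, i = 2, i = 1, i = 0.
Intersections between consecutive envelope lines give the roots: for adjacent envelope indices i < j the intersection is x = (a_i − a_j) / (j − i). Reading off the sorted break points: {-7, -6, 6, 8}.
Verification: at each break x_0, at least two indices attain the minimum of min_i(a_i + i · x_0).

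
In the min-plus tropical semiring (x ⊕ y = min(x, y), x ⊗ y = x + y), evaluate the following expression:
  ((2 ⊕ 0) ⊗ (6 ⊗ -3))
((2 ⊕ 0) ⊗ (6 ⊗ -3)) = 3

Expand innermost to outermost. Recall ⊕ takes the minimum of its arguments and ⊗ takes their sum. Working out the expression ((2 ⊕ 0) ⊗ (6 ⊗ -3)) gives 3.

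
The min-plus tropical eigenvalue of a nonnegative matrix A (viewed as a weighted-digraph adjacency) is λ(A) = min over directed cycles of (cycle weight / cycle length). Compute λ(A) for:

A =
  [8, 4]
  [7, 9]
λ(A) = 11/2

Enumerate directed cycles and compute their means (weight / length). Sample:
  cycle 0 → 0: weight = 8, length = 1, mean = 8/1 ≈ 8.000
  cycle 1 → 1: weight = 9, length = 1, mean = 9/1 ≈ 9.000
  cycle 0 → 1 → 0: weight = 11, length = 2, mean = 11/2 ≈ 5.500
  cycle 1 → 0 → 1: weight = 11, length = 2, mean = 11/2 ≈ 5.500
Minimum mean = 5.500, attained e.g. along the cycle 0 → 1 → 0 with weight 11 and length 2. So λ(A) = 11/2 = 11/2.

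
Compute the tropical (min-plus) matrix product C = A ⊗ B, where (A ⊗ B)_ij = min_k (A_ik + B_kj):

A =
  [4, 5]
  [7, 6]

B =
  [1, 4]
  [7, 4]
A ⊗ B =
  [5, 8]
  [8, 10]

Apply the min-plus product entry-by-entry:
  C[0][0] = min over k of (A[0][0] + B[0][0] = 4 + 1 = 5, A[0][1] + B[1][0] = 5 + 7 = 12) = 5 (attained at k = 0)
  C[0][1] = min over k of (A[0][0] + B[0][1] = 4 + 4 = 8, A[0][1] + B[1][1] = 5 + 4 = 9) = 8 (attained at k = 0)
  C[1][0] = min over k of (A[1][0] + B[0][0] = 7 + 1 = 8, A[1][1] + B[1][0] = 6 + 7 = 13) = 8 (attained at k = 0)
  C[1][1] = min over k of (A[1][0] + B[0][1] = 7 + 4 = 11, A[1][1] + B[1][1] = 6 + 4 = 10) = 10 (attained at k = 1)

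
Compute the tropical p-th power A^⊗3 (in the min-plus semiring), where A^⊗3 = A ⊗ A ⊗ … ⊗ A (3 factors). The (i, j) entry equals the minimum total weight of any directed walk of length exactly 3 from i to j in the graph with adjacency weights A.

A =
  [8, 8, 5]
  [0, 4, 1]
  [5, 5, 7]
A^⊗3 =
  [10, 14, 11]
  [6, 10, 7]
  [9, 11, 10]

Each entry (A^⊗3)_ij equals the minimum over all length-3 walks i = v_0 → v_1 → … → v_3 = j of Σ_t A[v_t][v_{t+1}]. For example, for (i, j) = (0, 2) we minimise over 9 possible intermediate vertex sequences; the minimum is 11, attained along the walk 0 → 2 → 1 → 2.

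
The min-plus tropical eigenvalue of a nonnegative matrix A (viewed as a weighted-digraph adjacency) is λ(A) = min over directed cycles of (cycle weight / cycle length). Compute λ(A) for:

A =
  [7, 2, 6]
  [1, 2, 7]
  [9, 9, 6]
λ(A) = 3/2

Enumerate directed cycles and compute their means (weight / length). Sample:
  cycle 0 → 0: weight = 7, length = 1, mean = 7/1 ≈ 7.000
  cycle 1 → 1: weight = 2, length = 1, mean = 2/1 ≈ 2.000
  cycle 2 → 2: weight = 6, length = 1, mean = 6/1 ≈ 6.000
  cycle 0 → 1 → 0: weight = 3, length = 2, mean = 3/2 ≈ 1.500
  cycle 0 → 2 → 0: weight = 15, length = 2, mean = 15/2 ≈ 7.500
  cycle 1 → 0 → 1: weight = 3, length = 2, mean = 3/2 ≈ 1.500
Minimum mean = 1.500, attained e.g. along the cycle 0 → 1 → 0 with weight 3 and length 2. So λ(A) = 3/2 = 3/2.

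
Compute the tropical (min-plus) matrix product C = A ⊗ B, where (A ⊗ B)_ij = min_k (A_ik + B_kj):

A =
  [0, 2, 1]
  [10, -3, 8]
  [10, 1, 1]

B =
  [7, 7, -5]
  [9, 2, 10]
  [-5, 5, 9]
A ⊗ B =
  [-4, 4, -5]
  [3, -1, 5]
  [-4, 3, 5]

Apply the min-plus product entry-by-entry:
  C[0][0] = min over k of (A[0][0] + B[0][0] = 0 + 7 = 7, A[0][1] + B[1][0] = 2 + 9 = 11, A[0][2] + B[2][0] = 1 + -5 = -4) = -4 (attained at k = 2)
  C[0][1] = min over k of (A[0][0] + B[0][1] = 0 + 7 = 7, A[0][1] + B[1][1] = 2 + 2 = 4, A[0][2] + B[2][1] = 1 + 5 = 6) = 4 (attained at k = 1)
  C[0][2] = min over k of (A[0][0] + B[0][2] = 0 + -5 = -5, A[0][1] + B[1][2] = 2 + 10 = 12, A[0][2] + B[2][2] = 1 + 9 = 10) = -5 (attained at k = 0)
  C[1][0] = min over k of (A[1][0] + B[0][0] = 10 + 7 = 17, A[1][1] + B[1][0] = -3 + 9 = 6, A[1][2] + B[2][0] = 8 + -5 = 3) = 3 (attained at k = 2)
  C[1][1] = min over k of (A[1][0] + B[0][1] = 10 + 7 = 17, A[1][1] + B[1][1] = -3 + 2 = -1, A[1][2] + B[2][1] = 8 + 5 = 13) = -1 (attained at k = 1)
  C[1][2] = min over k of (A[1][0] + B[0][2] = 10 + -5 = 5, A[1][1] + B[1][2] = -3 + 10 = 7, A[1][2] + B[2][2] = 8 + 9 = 17) = 5 (attained at k = 0)
  C[2][0] = min over k of (A[2][0] + B[0][0] = 10 + 7 = 17, A[2][1] + B[1][0] = 1 + 9 = 10, A[2][2] + B[2][0] = 1 + -5 = -4) = -4 (attained at k = 2)
  C[2][1] = min over k of (A[2][0] + B[0][1] = 10 + 7 = 17, A[2][1] + B[1][1] = 1 + 2 = 3, A[2][2] + B[2][1] = 1 + 5 = 6) = 3 (attained at k = 1)
  C[2][2] = min over k of (A[2][0] + B[0][2] = 10 + -5 = 5, A[2][1] + B[1][2] = 1 + 10 = 11, A[2][2] + B[2][2] = 1 + 9 = 10) = 5 (attained at k = 0)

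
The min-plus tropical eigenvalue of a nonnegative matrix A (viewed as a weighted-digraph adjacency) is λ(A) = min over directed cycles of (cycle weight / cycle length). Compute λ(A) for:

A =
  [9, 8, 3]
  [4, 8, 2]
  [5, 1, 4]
λ(A) = 3/2

Enumerate directed cycles and compute their means (weight / length). Sample:
  cycle 0 → 0: weight = 9, length = 1, mean = 9/1 ≈ 9.000
  cycle 1 → 1: weight = 8, length = 1, mean = 8/1 ≈ 8.000
  cycle 2 → 2: weight = 4, length = 1, mean = 4/1 ≈ 4.000
  cycle 0 → 1 → 0: weight = 12, length = 2, mean = 12/2 ≈ 6.000
  cycle 0 → 2 → 0: weight = 8, length = 2, mean = 8/2 ≈ 4.000
  cycle 1 → 0 → 1: weight = 12, length = 2, mean = 12/2 ≈ 6.000
Minimum mean = 1.500, attained e.g. along the cycle 1 → 2 → 1 with weight 3 and length 2. So λ(A) = 3/2 = 3/2.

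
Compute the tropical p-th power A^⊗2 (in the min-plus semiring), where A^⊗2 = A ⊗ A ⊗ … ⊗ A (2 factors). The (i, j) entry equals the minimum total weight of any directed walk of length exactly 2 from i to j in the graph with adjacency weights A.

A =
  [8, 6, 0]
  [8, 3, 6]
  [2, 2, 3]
A^⊗2 =
  [2, 2, 3]
  [8, 6, 8]
  [5, 5, 2]

Each entry (A^⊗2)_ij equals the minimum over all length-2 walks i = v_0 → v_1 → … → v_2 = j of Σ_t A[v_t][v_{t+1}]. For example, for (i, j) = (0, 2) we minimise over 3 possible intermediate vertex sequences; the minimum is 3, attained along the walk 0 → 2 → 2.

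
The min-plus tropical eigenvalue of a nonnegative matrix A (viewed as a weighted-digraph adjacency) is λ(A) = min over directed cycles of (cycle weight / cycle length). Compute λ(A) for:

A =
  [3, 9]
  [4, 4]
λ(A) = 3

Enumerate directed cycles and compute their means (weight / length). Sample:
  cycle 0 → 0: weight = 3, length = 1, mean = 3/1 ≈ 3.000
  cycle 1 → 1: weight = 4, length = 1, mean = 4/1 ≈ 4.000
  cycle 0 → 1 → 0: weight = 13, length = 2, mean = 13/2 ≈ 6.500
  cycle 1 → 0 → 1: weight = 13, length = 2, mean = 13/2 ≈ 6.500
Minimum mean = 3.000, attained e.g. along the cycle 0 → 0 with weight 3 and length 1. So λ(A) = 3/1 = 3.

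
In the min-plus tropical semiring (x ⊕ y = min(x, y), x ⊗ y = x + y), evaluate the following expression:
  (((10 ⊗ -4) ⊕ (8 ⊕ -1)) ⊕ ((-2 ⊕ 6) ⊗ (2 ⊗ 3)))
(((10 ⊗ -4) ⊕ (8 ⊕ -1)) ⊕ ((-2 ⊕ 6) ⊗ (2 ⊗ 3))) = -1

Expand innermost to outermost. Recall ⊕ takes the minimum of its arguments and ⊗ takes their sum. Working out the expression (((10 ⊗ -4) ⊕ (8 ⊕ -1)) ⊕ ((-2 ⊕ 6) ⊗ (2 ⊗ 3))) gives -1.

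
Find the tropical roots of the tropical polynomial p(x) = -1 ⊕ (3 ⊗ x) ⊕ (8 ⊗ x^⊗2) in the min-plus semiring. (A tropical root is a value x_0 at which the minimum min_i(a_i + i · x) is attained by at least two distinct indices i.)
Roots: {-5, -4}

Each tropical root is a break point of the lower envelope of the lines y = a_i + i · x (there are 3 lines, with slopes 0, 1, ..., 2). Only the lines that attain the minimum somewhere contribute to roots; other lines are dominated. Here the surviving (envelope) indices are i = 2, i = 1, i = 0.
Intersections between consecutive envelope lines give the roots: for adjacent envelope indices i < j the intersection is x = (a_i − a_j) / (j − i). Reading off the sorted break points: {-5, -4}.
Verification: at each break x_0, at least two indices attain the minimum of min_i(a_i + i · x_0).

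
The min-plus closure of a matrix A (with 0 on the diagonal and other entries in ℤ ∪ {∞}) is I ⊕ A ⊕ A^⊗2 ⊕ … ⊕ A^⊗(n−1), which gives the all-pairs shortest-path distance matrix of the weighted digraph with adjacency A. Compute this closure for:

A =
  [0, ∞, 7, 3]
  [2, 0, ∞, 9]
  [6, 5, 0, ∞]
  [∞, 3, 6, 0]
Closure =
  [0, 6, 7, 3]
  [2, 0, 9, 5]
  [6, 5, 0, 9]
  [5, 3, 6, 0]

This is the Floyd-Warshall all-pairs shortest-path computation. For each intermediate vertex k = 0, 1, …, 3, update dist[i][j] ← min(dist[i][j], dist[i][k] + dist[k][j]). The final matrix gives, for each (i, j), the minimum total weight of any directed path from i to j (possibly empty when i = j).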